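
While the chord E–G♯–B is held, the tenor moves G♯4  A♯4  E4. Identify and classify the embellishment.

The harmony at that moment is E major triad (E, G♯, B); A♯4 is not a chord tone.
It is approached by step up from G♯4 and left by leap down to E4.
Step in, leap out — an escape tone.

A♯4 is an escape tone.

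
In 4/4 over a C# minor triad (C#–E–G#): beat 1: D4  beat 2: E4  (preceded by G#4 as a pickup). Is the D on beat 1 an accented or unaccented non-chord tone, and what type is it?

The harmony at that moment is C# minor triad (C#, E, G#); D4 is not a chord tone.
It is approached by leap down from G#4 and left by step up to E4.
Leap in, step out — an appoggiatura.
It falls on the downbeat, so it is accented.

Accented appoggiatura.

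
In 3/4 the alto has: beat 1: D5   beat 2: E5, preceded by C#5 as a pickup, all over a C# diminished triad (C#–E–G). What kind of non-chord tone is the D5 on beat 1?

The harmony at that moment is C# diminished triad (C#, E, G); D5 is not a chord tone.
It is approached by step up from C#5 and left by step up to E5.
Step in, step out in the same direction — a passing tone.

Passing tone.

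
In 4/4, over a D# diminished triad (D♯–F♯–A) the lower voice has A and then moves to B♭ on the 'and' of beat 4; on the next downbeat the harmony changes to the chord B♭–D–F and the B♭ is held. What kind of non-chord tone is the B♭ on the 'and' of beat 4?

The harmony at that moment is D♯ diminished triad (D♯, F♯, A); B♭ is not a chord tone.
It is approached by step up from A and then sustained as the same pitch into the next harmony.
Arriving early and becoming a chord tone when the harmony changes — an anticipation.

Anticipation.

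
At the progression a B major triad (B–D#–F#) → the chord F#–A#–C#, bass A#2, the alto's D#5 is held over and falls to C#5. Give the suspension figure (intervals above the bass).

At the second chord the bass is A#2. The suspended D#5 lies a fourth above the bass; after resolving down by step to C#5, the interval above the bass becomes a third.
Suspension figures are named by those two intervals: 4–3.

4–3 suspension.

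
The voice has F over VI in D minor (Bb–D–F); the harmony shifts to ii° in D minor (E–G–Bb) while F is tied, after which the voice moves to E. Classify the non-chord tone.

F is a suspension.

The harmony at that moment is E diminished triad (E, G, Bb); F is not a chord tone.
It is held over (the same pitch as the preceding F) and left by step down to E.
Held over from the previous chord and resolving down by step — a suspension.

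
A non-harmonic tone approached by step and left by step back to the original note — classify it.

Neighbor tone.

Approach: by step. Departure: by step in the opposite direction, back to the starting pitch.
Stepwise on both sides but reversing to return to the same chord tone — a neighbor tone. (Had it continued onward in the same direction it would be a passing tone instead.)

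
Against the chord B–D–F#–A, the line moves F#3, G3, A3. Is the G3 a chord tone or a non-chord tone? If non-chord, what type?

The harmony at that moment is B minor seventh chord (B, D, F#, A); G3 is not a chord tone.
It is approached by step up from F#3 and left by step up to A3.
Step in, step out in the same direction — a passing tone.

Non-chord tone — a passing tone.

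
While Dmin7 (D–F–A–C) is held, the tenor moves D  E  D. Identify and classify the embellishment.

E is a neighbor tone.

The harmony at that moment is D minor seventh chord (D, F, A, C); E is not a chord tone.
It is approached by step up from D and left by step down to D.
Step away and step back to the same note — a neighbor tone (upper neighbor).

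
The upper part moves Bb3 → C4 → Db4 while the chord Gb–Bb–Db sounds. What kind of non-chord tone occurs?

The harmony at that moment is Gb major triad (Gb, Bb, Db); C4 is not a chord tone.
It is approached by step up from Bb3 and left by step up to Db4.
Step in, step out in the same direction — a passing tone.

C4 is a passing tone.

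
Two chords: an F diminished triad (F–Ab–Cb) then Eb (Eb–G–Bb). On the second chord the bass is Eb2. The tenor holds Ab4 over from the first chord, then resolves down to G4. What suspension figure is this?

4–3 suspension.

At the second chord the bass is Eb2. The suspended Ab4 lies a fourth above the bass; after resolving down by step to G4, the interval above the bass becomes a third.
Suspension figures are named by those two intervals: 4–3.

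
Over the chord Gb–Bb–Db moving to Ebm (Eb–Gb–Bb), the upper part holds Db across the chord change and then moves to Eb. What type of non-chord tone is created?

The harmony at that moment is Eb minor triad (Eb, Gb, Bb); Db is not a chord tone.
It is held over (the same pitch as the preceding Db) and left by step up to Eb.
Held over from the previous chord and resolving up by step — a retardation.

Db is a retardation.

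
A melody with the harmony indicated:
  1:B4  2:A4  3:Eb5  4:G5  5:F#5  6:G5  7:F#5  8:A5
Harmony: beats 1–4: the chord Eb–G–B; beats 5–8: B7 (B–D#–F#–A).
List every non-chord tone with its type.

A4 (beat 2) — escape tone; G5 (beat 6) — neighbor tone.

The harmony at that moment is Eb augmented triad (Eb, G, B); A4 is not a chord tone.
It is approached by step down from B4 and left by leap up to Eb5.
Step in, leap out — an escape tone.
The harmony at that moment is B dominant seventh chord (B, D#, F#, A); G5 is not a chord tone.
It is approached by step up from F#5 and left by step down to F#5.
Step away and step back to the same note — a neighbor tone (upper neighbor).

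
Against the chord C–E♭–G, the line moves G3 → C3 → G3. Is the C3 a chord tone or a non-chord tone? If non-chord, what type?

C minor triad contains C, E♭, G; C is the root, so it is a chord tone.

Chord tone (the root of C minor triad).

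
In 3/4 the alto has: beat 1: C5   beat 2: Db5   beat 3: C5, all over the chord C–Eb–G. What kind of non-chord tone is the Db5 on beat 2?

The harmony at that moment is C minor triad (C, Eb, G); Db5 is not a chord tone.
It is approached by step up from C5 and left by step down to C5.
Step away and step back to the same note — a neighbor tone (upper neighbor).

Upper neighbor tone.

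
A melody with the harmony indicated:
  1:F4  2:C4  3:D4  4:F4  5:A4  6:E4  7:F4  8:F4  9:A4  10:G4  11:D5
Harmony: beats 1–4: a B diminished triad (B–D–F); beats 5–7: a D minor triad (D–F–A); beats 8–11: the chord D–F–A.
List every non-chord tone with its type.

The harmony at that moment is B diminished triad (B, D, F); C4 is not a chord tone.
It is approached by leap down from F4 and left by step up to D4.
Leap in, step out — an appoggiatura.
The harmony at that moment is D minor triad (D, F, A); E4 is not a chord tone.
It is approached by leap down from A4 and left by step up to F4.
Leap in, step out — an appoggiatura.
The harmony at that moment is D minor triad (D, F, A); G4 is not a chord tone.
It is approached by step down from A4 and left by leap up to D5.
Step in, leap out — an escape tone.

C4 (beat 2) — appoggiatura; E4 (beat 6) — appoggiatura; G4 (beat 10) — escape tone.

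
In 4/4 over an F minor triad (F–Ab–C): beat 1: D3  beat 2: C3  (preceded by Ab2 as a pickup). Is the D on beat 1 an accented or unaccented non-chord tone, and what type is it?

Accented appoggiatura.

The harmony at that moment is F minor triad (F, Ab, C); D3 is not a chord tone.
It is approached by leap up from Ab2 and left by step down to C3.
Leap in, step out — an appoggiatura.
It falls on the downbeat, so it is accented.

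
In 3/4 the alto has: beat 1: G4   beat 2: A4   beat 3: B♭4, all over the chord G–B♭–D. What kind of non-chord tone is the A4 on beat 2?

Passing tone.

The harmony at that moment is G minor triad (G, B♭, D); A4 is not a chord tone.
It is approached by step up from G4 and left by step up to B♭4.
Step in, step out in the same direction — a passing tone.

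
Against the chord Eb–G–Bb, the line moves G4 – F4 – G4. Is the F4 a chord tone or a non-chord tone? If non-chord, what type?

Non-chord tone — a neighbor tone.

The harmony at that moment is Eb major triad (Eb, G, Bb); F4 is not a chord tone.
It is approached by step down from G4 and left by step up to G4.
Step away and step back to the same note — a neighbor tone (lower neighbor).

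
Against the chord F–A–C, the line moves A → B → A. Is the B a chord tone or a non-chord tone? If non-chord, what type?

Non-chord tone — a neighbor tone.

The harmony at that moment is F major triad (F, A, C); B is not a chord tone.
It is approached by step up from A and left by step down to A.
Step away and step back to the same note — a neighbor tone (upper neighbor).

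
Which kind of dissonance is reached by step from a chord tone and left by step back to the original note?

Approach: by step. Departure: by step in the opposite direction, back to the starting pitch.
Stepwise on both sides but reversing to return to the same chord tone — a neighbor tone. (Had it continued onward in the same direction it would be a passing tone instead.)

Neighbor tone.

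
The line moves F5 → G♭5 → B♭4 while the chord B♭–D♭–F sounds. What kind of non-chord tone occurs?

G♭5 is an escape tone.

The harmony at that moment is B♭ minor triad (B♭, D♭, F); G♭5 is not a chord tone.
It is approached by step up from F5 and left by leap down to B♭4.
Step in, leap out — an escape tone.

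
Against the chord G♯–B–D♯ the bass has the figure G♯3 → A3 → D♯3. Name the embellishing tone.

A3 is an escape tone.

The harmony at that moment is G♯ minor triad (G♯, B, D♯); A3 is not a chord tone.
It is approached by step up from G♯3 and left by leap down to D♯3.
Step in, leap out — an escape tone.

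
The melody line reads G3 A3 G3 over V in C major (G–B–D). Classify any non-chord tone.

The harmony at that moment is G major triad (G, B, D); A3 is not a chord tone.
It is approached by step up from G3 and left by step down to G3.
Step away and step back to the same note — a neighbor tone (upper neighbor).

A3 is a neighbor tone.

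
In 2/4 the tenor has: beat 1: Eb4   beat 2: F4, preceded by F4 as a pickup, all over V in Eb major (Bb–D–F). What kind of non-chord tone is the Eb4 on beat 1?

Lower neighbor tone.

The harmony at that moment is Bb major triad (Bb, D, F); Eb4 is not a chord tone.
It is approached by step down from F4 and left by step up to F4.
Step away and step back to the same note — a neighbor tone (lower neighbor).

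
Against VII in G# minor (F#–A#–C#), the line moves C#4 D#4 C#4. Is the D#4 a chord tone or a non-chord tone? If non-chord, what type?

Non-chord tone — a neighbor tone.

The harmony at that moment is F# major triad (F#, A#, C#); D#4 is not a chord tone.
It is approached by step up from C#4 and left by step down to C#4.
Step away and step back to the same note — a neighbor tone (upper neighbor).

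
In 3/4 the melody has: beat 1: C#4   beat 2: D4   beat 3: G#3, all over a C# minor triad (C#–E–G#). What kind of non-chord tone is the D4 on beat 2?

Escape tone.

The harmony at that moment is C# minor triad (C#, E, G#); D4 is not a chord tone.
It is approached by step up from C#4 and left by leap down to G#3.
Step in, leap out, on a weak beat — an escape tone.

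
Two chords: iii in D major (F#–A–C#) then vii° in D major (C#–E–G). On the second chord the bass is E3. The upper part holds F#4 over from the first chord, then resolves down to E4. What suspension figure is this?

At the second chord the bass is E3. The suspended F#4 lies a ninth above the bass; after resolving down by step to E4, the interval above the bass becomes an octave.
Suspension figures are named by those two intervals: 9–8.

9–8 suspension.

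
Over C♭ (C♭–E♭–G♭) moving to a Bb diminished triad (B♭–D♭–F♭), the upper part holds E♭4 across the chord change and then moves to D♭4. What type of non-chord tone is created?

The harmony at that moment is B♭ diminished triad (B♭, D♭, F♭); E♭4 is not a chord tone.
It is held over (the same pitch as the preceding E♭4) and left by step down to D♭4.
Held over from the previous chord and resolving down by step — a suspension.

E♭4 is a suspension.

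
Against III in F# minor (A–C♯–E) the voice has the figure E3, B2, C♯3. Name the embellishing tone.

The harmony at that moment is A major triad (A, C♯, E); B2 is not a chord tone.
It is approached by leap down from E3 and left by step up to C♯3.
Leap in, step out — an appoggiatura.

B2 is an appoggiatura.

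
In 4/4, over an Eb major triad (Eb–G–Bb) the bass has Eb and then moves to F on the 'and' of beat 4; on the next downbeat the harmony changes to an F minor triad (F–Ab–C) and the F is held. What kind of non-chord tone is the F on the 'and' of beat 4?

Anticipation.

The harmony at that moment is Eb major triad (Eb, G, Bb); F is not a chord tone.
It is approached by step up from Eb and then sustained as the same pitch into the next harmony.
Arriving early and becoming a chord tone when the harmony changes — an anticipation.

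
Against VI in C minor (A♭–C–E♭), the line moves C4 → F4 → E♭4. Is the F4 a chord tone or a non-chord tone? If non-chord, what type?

The harmony at that moment is A♭ major triad (A♭, C, E♭); F4 is not a chord tone.
It is approached by leap up from C4 and left by step down to E♭4.
Leap in, step out — an appoggiatura.

Non-chord tone — an appoggiatura.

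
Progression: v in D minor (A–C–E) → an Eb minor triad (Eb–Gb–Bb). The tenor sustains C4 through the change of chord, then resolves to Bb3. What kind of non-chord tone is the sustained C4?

C4 is a suspension.

The harmony at that moment is Eb minor triad (Eb, Gb, Bb); C4 is not a chord tone.
It is held over (the same pitch as the preceding C4) and left by step down to Bb3.
Held over from the previous chord and resolving down by step — a suspension.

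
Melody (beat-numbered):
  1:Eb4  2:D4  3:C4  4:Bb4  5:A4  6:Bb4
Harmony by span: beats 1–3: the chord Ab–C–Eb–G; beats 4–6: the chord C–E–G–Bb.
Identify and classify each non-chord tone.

The harmony at that moment is Ab major seventh chord (Ab, C, Eb, G); D4 is not a chord tone.
It is approached by step down from Eb4 and left by step down to C4.
Step in, step out in the same direction — a passing tone.
The harmony at that moment is C dominant seventh chord (C, E, G, Bb); A4 is not a chord tone.
It is approached by step down from Bb4 and left by step up to Bb4.
Step away and step back to the same note — a neighbor tone (lower neighbor).

D4 (beat 2) — passing tone; A4 (beat 5) — neighbor tone.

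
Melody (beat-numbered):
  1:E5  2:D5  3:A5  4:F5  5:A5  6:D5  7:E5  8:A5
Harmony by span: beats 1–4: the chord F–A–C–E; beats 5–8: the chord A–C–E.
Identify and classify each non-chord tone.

D5 (beat 2) — escape tone; D5 (beat 6) — appoggiatura.

The harmony at that moment is F major seventh chord (F, A, C, E); D5 is not a chord tone.
It is approached by step down from E5 and left by leap up to A5.
Step in, leap out — an escape tone.
The harmony at that moment is A minor triad (A, C, E); D5 is not a chord tone.
It is approached by leap down from A5 and left by step up to E5.
Leap in, step out — an appoggiatura.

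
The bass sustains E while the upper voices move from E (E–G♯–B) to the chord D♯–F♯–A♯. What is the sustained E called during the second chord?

The harmony at that moment is D♯ minor triad (D♯, F♯, A♯); E is not a chord tone.
It is held over (the same pitch as the preceding E) and then sustained as the same pitch into the next harmony.
Sustained through a change of harmony — a pedal tone.

Pedal tone (pedal point).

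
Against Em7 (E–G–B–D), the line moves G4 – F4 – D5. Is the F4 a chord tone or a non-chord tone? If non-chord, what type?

Non-chord tone — an escape tone.

The harmony at that moment is E minor seventh chord (E, G, B, D); F4 is not a chord tone.
It is approached by step down from G4 and left by leap up to D5.
Step in, leap out — an escape tone.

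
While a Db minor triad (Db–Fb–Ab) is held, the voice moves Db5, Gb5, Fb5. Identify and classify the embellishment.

The harmony at that moment is Db minor triad (Db, Fb, Ab); Gb5 is not a chord tone.
It is approached by leap up from Db5 and left by step down to Fb5.
Leap in, step out — an appoggiatura.

Gb5 is an appoggiatura.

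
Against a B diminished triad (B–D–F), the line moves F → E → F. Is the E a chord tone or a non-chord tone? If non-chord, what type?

The harmony at that moment is B diminished triad (B, D, F); E is not a chord tone.
It is approached by step down from F and left by step up to F.
Step away and step back to the same note — a neighbor tone (lower neighbor).

Non-chord tone — a neighbor tone.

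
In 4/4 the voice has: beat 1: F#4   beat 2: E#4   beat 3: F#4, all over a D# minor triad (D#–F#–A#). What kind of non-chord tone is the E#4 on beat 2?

Lower neighbor tone.

The harmony at that moment is D# minor triad (D#, F#, A#); E#4 is not a chord tone.
It is approached by step down from F#4 and left by step up to F#4.
Step away and step back to the same note — a neighbor tone (lower neighbor).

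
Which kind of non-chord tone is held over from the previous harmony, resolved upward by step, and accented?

Approach: by preparation — the pitch is first a chord tone, then held (tied or repeated) while the harmony changes under it. Departure: up by step. Metric position: strong.
A prepared dissonance that resolves upward by step — a retardation. (The same figure resolving downward would be a suspension.)

Retardation.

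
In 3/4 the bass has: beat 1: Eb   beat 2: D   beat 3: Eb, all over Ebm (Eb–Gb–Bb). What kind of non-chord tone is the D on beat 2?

The harmony at that moment is Eb minor triad (Eb, Gb, Bb); D is not a chord tone.
It is approached by step down from Eb and left by step up to Eb.
Step away and step back to the same note — a neighbor tone (lower neighbor).

Lower neighbor tone.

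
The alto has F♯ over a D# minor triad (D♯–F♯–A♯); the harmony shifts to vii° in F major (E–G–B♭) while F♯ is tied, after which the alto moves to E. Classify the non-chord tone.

F♯ is a suspension.

The harmony at that moment is E diminished triad (E, G, B♭); F♯ is not a chord tone.
It is held over (the same pitch as the preceding F♯) and left by step down to E.
Held over from the previous chord and resolving down by step — a suspension.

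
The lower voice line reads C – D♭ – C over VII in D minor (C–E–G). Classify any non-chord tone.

D♭ is a neighbor tone.

The harmony at that moment is C major triad (C, E, G); D♭ is not a chord tone.
It is approached by step up from C and left by step down to C.
Step away and step back to the same note — a neighbor tone (upper neighbor).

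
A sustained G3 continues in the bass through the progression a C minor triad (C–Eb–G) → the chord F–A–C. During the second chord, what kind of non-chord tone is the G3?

The harmony at that moment is F major triad (F, A, C); G3 is not a chord tone.
It is held over (the same pitch as the preceding G3) and then sustained as the same pitch into the next harmony.
Sustained through a change of harmony — a pedal tone.

Pedal tone (pedal point).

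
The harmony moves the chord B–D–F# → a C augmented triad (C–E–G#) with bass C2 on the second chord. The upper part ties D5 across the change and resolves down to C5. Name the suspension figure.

9–8 suspension.

At the second chord the bass is C2. The suspended D5 lies a ninth above the bass; after resolving down by step to C5, the interval above the bass becomes an octave.
Suspension figures are named by those two intervals: 9–8.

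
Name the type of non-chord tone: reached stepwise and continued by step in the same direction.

Passing tone.

Approach: by step. Departure: by step, continuing in the same direction.
Stepwise on both sides with no change of direction means the note fills in the space between two different chord tones — a passing tone. (Had it turned back to its starting note it would be a neighbor tone instead.)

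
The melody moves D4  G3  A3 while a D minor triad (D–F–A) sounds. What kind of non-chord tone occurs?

G3 is an appoggiatura.

The harmony at that moment is D minor triad (D, F, A); G3 is not a chord tone.
It is approached by leap down from D4 and left by step up to A3.
Leap in, step out — an appoggiatura.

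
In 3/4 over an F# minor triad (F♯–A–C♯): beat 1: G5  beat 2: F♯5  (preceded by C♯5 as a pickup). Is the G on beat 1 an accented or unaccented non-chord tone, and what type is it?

The harmony at that moment is F♯ minor triad (F♯, A, C♯); G5 is not a chord tone.
It is approached by leap up from C♯5 and left by step down to F♯5.
Leap in, step out — an appoggiatura.
It falls on the downbeat, so it is accented.

Accented appoggiatura.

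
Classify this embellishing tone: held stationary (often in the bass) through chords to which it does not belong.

Approach: none. Departure: none — a single pitch is sustained while the chords change around it, passing through harmonies that do not contain it.
No melodic motion at all; the dissonance is created entirely by the moving harmonies against the stationary note — a pedal tone (pedal point).

Pedal tone.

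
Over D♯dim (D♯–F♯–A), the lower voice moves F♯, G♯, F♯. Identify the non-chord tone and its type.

G♯ is a neighbor tone.

The harmony at that moment is D♯ diminished triad (D♯, F♯, A); G♯ is not a chord tone.
It is approached by step up from F♯ and left by step down to F♯.
Step away and step back to the same note — a neighbor tone (upper neighbor).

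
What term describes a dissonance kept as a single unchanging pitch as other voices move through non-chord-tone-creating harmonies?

Pedal tone.

Approach: none. Departure: none — a single pitch is sustained while the chords change around it, passing through harmonies that do not contain it.
No melodic motion at all; the dissonance is created entirely by the moving harmonies against the stationary note — a pedal tone (pedal point).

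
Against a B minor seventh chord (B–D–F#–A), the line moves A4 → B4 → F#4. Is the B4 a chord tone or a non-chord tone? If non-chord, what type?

B minor seventh chord contains B, D, F#, A; B is the root, so it is a chord tone.

Chord tone (the root of B minor seventh chord).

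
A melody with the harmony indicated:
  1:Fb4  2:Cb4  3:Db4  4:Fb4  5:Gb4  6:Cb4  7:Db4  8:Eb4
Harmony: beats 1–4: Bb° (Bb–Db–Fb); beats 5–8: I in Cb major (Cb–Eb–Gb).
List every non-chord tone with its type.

The harmony at that moment is Bb diminished triad (Bb, Db, Fb); Cb4 is not a chord tone.
It is approached by leap down from Fb4 and left by step up to Db4.
Leap in, step out — an appoggiatura.
The harmony at that moment is Cb major triad (Cb, Eb, Gb); Db4 is not a chord tone.
It is approached by step up from Cb4 and left by step up to Eb4.
Step in, step out in the same direction — a passing tone.

Cb4 (beat 2) — appoggiatura; Db4 (beat 7) — passing tone.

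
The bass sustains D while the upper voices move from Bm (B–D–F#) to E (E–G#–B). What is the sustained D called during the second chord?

Pedal tone (pedal point).

The harmony at that moment is E major triad (E, G#, B); D is not a chord tone.
It is held over (the same pitch as the preceding D) and then sustained as the same pitch into the next harmony.
Sustained through a change of harmony — a pedal tone.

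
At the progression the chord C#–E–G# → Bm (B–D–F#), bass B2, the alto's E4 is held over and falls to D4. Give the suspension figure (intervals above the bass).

4–3 suspension.

At the second chord the bass is B2. The suspended E4 lies a fourth above the bass; after resolving down by step to D4, the interval above the bass becomes a third.
Suspension figures are named by those two intervals: 4–3.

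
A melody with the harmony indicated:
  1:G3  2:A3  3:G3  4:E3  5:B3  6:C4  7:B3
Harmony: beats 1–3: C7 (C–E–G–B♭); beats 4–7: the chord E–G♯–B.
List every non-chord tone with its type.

The harmony at that moment is C dominant seventh chord (C, E, G, B♭); A3 is not a chord tone.
It is approached by step up from G3 and left by step down to G3.
Step away and step back to the same note — a neighbor tone (upper neighbor).
The harmony at that moment is E major triad (E, G♯, B); C4 is not a chord tone.
It is approached by step up from B3 and left by step down to B3.
Step away and step back to the same note — a neighbor tone (upper neighbor).

A3 (beat 2) — neighbor tone; C4 (beat 6) — neighbor tone.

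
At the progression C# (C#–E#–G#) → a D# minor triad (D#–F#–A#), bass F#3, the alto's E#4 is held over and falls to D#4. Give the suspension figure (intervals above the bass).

7–6 suspension.

At the second chord the bass is F#3. The suspended E#4 lies a seventh above the bass; after resolving down by step to D#4, the interval above the bass becomes a sixth.
Suspension figures are named by those two intervals: 7–6.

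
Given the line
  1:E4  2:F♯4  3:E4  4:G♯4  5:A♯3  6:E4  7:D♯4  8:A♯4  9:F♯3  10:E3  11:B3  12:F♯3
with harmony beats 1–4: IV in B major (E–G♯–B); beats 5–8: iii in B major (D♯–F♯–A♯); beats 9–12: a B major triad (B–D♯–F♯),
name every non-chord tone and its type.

The harmony at that moment is E major triad (E, G♯, B); F♯4 is not a chord tone.
It is approached by step up from E4 and left by step down to E4.
Step away and step back to the same note — a neighbor tone (upper neighbor).
The harmony at that moment is D♯ minor triad (D♯, F♯, A♯); E4 is not a chord tone.
It is approached by leap up from A♯3 and left by step down to D♯4.
Leap in, step out — an appoggiatura.
The harmony at that moment is B major triad (B, D♯, F♯); E3 is not a chord tone.
It is approached by step down from F♯3 and left by leap up to B3.
Step in, leap out — an escape tone.

F♯4 (beat 2) — neighbor tone; E4 (beat 6) — appoggiatura; E3 (beat 10) — escape tone.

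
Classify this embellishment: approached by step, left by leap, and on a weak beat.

Escape tone.

Approach: by step. Departure: by leap. Metric position: weak.
Step in, leap out, from a weak position — an escape tone (échappée). (It is the mirror image of the appoggiatura, which leaps in and steps out on a strong beat.)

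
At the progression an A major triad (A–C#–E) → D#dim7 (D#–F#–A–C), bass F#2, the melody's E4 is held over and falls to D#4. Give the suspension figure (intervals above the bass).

At the second chord the bass is F#2. The suspended E4 lies a seventh above the bass; after resolving down by step to D#4, the interval above the bass becomes a sixth.
Suspension figures are named by those two intervals: 7–6.

7–6 suspension.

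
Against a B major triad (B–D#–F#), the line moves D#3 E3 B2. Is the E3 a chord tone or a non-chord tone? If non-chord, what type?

Non-chord tone — an escape tone.

The harmony at that moment is B major triad (B, D#, F#); E3 is not a chord tone.
It is approached by step up from D#3 and left by leap down to B2.
Step in, leap out — an escape tone.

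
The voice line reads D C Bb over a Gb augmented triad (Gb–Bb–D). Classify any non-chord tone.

The harmony at that moment is Gb augmented triad (Gb, Bb, D); C is not a chord tone.
It is approached by step down from D and left by step down to Bb.
Step in, step out in the same direction — a passing tone.

C is a passing tone.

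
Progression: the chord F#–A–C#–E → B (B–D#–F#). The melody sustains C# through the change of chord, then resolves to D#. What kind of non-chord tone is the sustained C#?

The harmony at that moment is B major triad (B, D#, F#); C# is not a chord tone.
It is held over (the same pitch as the preceding C#) and left by step up to D#.
Held over from the previous chord and resolving up by step — a retardation.

C# is a retardation.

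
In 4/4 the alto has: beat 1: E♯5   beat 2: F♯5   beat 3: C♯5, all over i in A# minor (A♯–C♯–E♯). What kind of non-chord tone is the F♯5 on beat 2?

Escape tone.

The harmony at that moment is A♯ minor triad (A♯, C♯, E♯); F♯5 is not a chord tone.
It is approached by step up from E♯5 and left by leap down to C♯5.
Step in, leap out, on a weak beat — an escape tone.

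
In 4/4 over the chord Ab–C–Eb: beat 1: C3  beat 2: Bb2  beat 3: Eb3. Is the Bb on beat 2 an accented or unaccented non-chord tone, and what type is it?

Unaccented escape tone.

The harmony at that moment is Ab major triad (Ab, C, Eb); Bb2 is not a chord tone.
It is approached by step down from C3 and left by leap up to Eb3.
Step in, leap out — an escape tone.
It falls on a weak beat, so it is unaccented.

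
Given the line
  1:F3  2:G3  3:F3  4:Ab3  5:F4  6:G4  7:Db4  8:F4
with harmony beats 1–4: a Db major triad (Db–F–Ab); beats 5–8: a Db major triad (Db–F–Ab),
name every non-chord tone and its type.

G3 (beat 2) — neighbor tone; G4 (beat 6) — escape tone.

The harmony at that moment is Db major triad (Db, F, Ab); G3 is not a chord tone.
It is approached by step up from F3 and left by step down to F3.
Step away and step back to the same note — a neighbor tone (upper neighbor).
The harmony at that moment is Db major triad (Db, F, Ab); G4 is not a chord tone.
It is approached by step up from F4 and left by leap down to Db4.
Step in, leap out — an escape tone.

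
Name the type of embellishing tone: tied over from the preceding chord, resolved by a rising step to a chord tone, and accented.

Retardation.

Approach: by preparation — the pitch is first a chord tone, then held (tied or repeated) while the harmony changes under it. Departure: up by step. Metric position: strong.
A prepared dissonance that resolves upward by step — a retardation. (The same figure resolving downward would be a suspension.)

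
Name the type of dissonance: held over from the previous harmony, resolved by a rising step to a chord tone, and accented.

Retardation.

Approach: by preparation — the pitch is first a chord tone, then held (tied or repeated) while the harmony changes under it. Departure: up by step. Metric position: strong.
A prepared dissonance that resolves upward by step — a retardation. (The same figure resolving downward would be a suspension.)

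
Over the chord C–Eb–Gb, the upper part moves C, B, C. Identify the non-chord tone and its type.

The harmony at that moment is C diminished triad (C, Eb, Gb); B is not a chord tone.
It is approached by step down from C and left by step up to C.
Step away and step back to the same note — a neighbor tone (lower neighbor).

B is a neighbor tone.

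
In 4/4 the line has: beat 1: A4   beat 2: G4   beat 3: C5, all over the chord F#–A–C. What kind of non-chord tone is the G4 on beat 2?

Escape tone.

The harmony at that moment is F# diminished triad (F#, A, C); G4 is not a chord tone.
It is approached by step down from A4 and left by leap up to C5.
Step in, leap out, on a weak beat — an escape tone.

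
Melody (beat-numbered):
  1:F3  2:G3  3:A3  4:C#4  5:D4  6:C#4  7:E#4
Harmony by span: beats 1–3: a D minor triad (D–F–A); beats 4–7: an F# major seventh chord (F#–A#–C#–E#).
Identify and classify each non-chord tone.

The harmony at that moment is D minor triad (D, F, A); G3 is not a chord tone.
It is approached by step up from F3 and left by step up to A3.
Step in, step out in the same direction — a passing tone.
The harmony at that moment is F# major seventh chord (F#, A#, C#, E#); D4 is not a chord tone.
It is approached by step up from C#4 and left by step down to C#4.
Step away and step back to the same note — a neighbor tone (upper neighbor).

G3 (beat 2) — passing tone; D4 (beat 5) — neighbor tone.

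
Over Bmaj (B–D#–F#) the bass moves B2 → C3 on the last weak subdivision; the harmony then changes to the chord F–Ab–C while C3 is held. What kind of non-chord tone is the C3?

C3 is an anticipation.

The harmony at that moment is B major triad (B, D#, F#); C3 is not a chord tone.
It is approached by step up from B2 and then sustained as the same pitch into the next harmony.
Arriving early and becoming a chord tone when the harmony changes — an anticipation.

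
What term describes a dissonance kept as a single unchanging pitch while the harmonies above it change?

Pedal tone.

Approach: none. Departure: none — a single pitch is sustained while the chords change around it, passing through harmonies that do not contain it.
No melodic motion at all; the dissonance is created entirely by the moving harmonies against the stationary note — a pedal tone (pedal point).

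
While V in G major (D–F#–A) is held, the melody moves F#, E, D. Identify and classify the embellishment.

E is a passing tone.

The harmony at that moment is D major triad (D, F#, A); E is not a chord tone.
It is approached by step down from F# and left by step down to D.
Step in, step out in the same direction — a passing tone.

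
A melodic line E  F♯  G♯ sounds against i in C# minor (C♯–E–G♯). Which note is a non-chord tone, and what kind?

F♯ is a passing tone.

The harmony at that moment is C♯ minor triad (C♯, E, G♯); F♯ is not a chord tone.
It is approached by step up from E and left by step up to G♯.
Step in, step out in the same direction — a passing tone.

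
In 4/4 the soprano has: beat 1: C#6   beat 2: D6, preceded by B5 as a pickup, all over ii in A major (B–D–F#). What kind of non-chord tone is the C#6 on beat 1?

The harmony at that moment is B minor triad (B, D, F#); C#6 is not a chord tone.
It is approached by step up from B5 and left by step up to D6.
Step in, step out in the same direction — a passing tone.

Passing tone.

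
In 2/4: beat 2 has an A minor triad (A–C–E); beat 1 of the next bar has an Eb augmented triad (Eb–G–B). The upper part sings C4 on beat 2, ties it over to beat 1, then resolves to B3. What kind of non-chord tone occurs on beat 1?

Suspension.

The harmony at that moment is Eb augmented triad (Eb, G, B); C4 is not a chord tone.
It is held over (the same pitch as the preceding C4) and left by step down to B3.
Held over from the previous chord and resolving down by step — a suspension.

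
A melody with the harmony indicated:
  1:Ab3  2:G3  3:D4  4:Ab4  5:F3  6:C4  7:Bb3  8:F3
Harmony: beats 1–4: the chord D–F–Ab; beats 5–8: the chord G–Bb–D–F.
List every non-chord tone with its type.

The harmony at that moment is D diminished triad (D, F, Ab); G3 is not a chord tone.
It is approached by step down from Ab3 and left by leap up to D4.
Step in, leap out — an escape tone.
The harmony at that moment is G minor seventh chord (G, Bb, D, F); C4 is not a chord tone.
It is approached by leap up from F3 and left by step down to Bb3.
Leap in, step out — an appoggiatura.

G3 (beat 2) — escape tone; C4 (beat 6) — appoggiatura.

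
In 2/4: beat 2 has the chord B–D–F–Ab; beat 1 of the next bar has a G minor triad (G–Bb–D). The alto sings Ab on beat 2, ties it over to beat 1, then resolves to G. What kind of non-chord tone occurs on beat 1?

The harmony at that moment is G minor triad (G, Bb, D); Ab is not a chord tone.
It is held over (the same pitch as the preceding Ab) and left by step down to G.
Held over from the previous chord and resolving down by step — a suspension.

Suspension.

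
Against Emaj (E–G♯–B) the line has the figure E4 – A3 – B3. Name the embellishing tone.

The harmony at that moment is E major triad (E, G♯, B); A3 is not a chord tone.
It is approached by leap down from E4 and left by step up to B3.
Leap in, step out — an appoggiatura.

A3 is an appoggiatura.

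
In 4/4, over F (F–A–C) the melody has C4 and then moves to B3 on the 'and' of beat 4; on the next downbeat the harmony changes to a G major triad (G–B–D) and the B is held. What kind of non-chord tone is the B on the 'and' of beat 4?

The harmony at that moment is F major triad (F, A, C); B3 is not a chord tone.
It is approached by step down from C4 and then sustained as the same pitch into the next harmony.
Arriving early and becoming a chord tone when the harmony changes — an anticipation.

Anticipation.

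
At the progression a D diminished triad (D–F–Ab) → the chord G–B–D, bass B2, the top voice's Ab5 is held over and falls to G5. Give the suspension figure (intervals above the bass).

7–6 suspension.

At the second chord the bass is B2. The suspended Ab5 lies a seventh above the bass; after resolving down by step to G5, the interval above the bass becomes a sixth.
Suspension figures are named by those two intervals: 7–6.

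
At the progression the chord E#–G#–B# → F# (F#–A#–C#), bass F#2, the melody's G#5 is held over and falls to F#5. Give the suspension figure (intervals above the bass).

9–8 suspension.

At the second chord the bass is F#2. The suspended G#5 lies a ninth above the bass; after resolving down by step to F#5, the interval above the bass becomes an octave.
Suspension figures are named by those two intervals: 9–8.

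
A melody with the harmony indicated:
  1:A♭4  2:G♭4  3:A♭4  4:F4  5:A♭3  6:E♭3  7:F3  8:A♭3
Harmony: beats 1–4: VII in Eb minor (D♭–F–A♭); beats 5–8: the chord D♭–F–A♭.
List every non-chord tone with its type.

The harmony at that moment is D♭ major triad (D♭, F, A♭); G♭4 is not a chord tone.
It is approached by step down from A♭4 and left by step up to A♭4.
Step away and step back to the same note — a neighbor tone (lower neighbor).
The harmony at that moment is D♭ major triad (D♭, F, A♭); E♭3 is not a chord tone.
It is approached by leap down from A♭3 and left by step up to F3.
Leap in, step out — an appoggiatura.

G♭4 (beat 2) — neighbor tone; E♭3 (beat 6) — appoggiatura.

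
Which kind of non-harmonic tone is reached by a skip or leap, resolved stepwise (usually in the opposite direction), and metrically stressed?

Appoggiatura.

Approach: by leap. Departure: by step. Metric position: strong.
Leap in, step out, in a metrically strong position — an appoggiatura. (It is the mirror image of the escape tone, which steps in and leaps out from a weak position.)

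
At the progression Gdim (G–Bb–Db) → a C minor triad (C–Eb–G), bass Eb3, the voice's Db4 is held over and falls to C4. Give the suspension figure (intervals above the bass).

At the second chord the bass is Eb3. The suspended Db4 lies a seventh above the bass; after resolving down by step to C4, the interval above the bass becomes a sixth.
Suspension figures are named by those two intervals: 7–6.

7–6 suspension.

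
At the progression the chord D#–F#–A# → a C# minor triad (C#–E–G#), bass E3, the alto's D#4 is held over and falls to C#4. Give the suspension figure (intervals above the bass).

7–6 suspension.

At the second chord the bass is E3. The suspended D#4 lies a seventh above the bass; after resolving down by step to C#4, the interval above the bass becomes a sixth.
Suspension figures are named by those two intervals: 7–6.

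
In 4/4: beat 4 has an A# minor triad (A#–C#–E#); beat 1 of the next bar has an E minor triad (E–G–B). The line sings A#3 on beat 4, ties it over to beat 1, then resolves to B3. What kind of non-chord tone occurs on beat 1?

Retardation.

The harmony at that moment is E minor triad (E, G, B); A#3 is not a chord tone.
It is held over (the same pitch as the preceding A#3) and left by step up to B3.
Held over from the previous chord and resolving up by step — a retardation.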